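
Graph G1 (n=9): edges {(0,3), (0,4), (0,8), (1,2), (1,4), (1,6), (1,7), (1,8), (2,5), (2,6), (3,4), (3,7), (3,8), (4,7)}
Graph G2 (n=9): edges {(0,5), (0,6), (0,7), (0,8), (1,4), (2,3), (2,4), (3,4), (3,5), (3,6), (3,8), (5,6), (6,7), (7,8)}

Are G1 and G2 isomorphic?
Yes, isomorphic

The graphs are isomorphic.
One valid mapping φ: V(G1) → V(G2): 0→7, 1→3, 2→4, 3→0, 4→6, 5→1, 6→2, 7→5, 8→8

Verify φ preserves adjacency — for each edge of G1, its image is an edge of G2:
  (0,3) → (φ(0),φ(3)) = (0,7) ∈ E(G2) ✓
  (0,4) → (φ(0),φ(4)) = (6,7) ∈ E(G2) ✓
  (0,8) → (φ(0),φ(8)) = (7,8) ∈ E(G2) ✓
  (1,2) → (φ(1),φ(2)) = (3,4) ∈ E(G2) ✓
  (1,4) → (φ(1),φ(4)) = (3,6) ∈ E(G2) ✓
  (1,6) → (φ(1),φ(6)) = (2,3) ∈ E(G2) ✓
  (1,7) → (φ(1),φ(7)) = (3,5) ∈ E(G2) ✓
  (1,8) → (φ(1),φ(8)) = (3,8) ∈ E(G2) ✓
  (2,5) → (φ(2),φ(5)) = (1,4) ∈ E(G2) ✓
  (2,6) → (φ(2),φ(6)) = (2,4) ∈ E(G2) ✓
  (3,4) → (φ(3),φ(4)) = (0,6) ∈ E(G2) ✓
  (3,7) → (φ(3),φ(7)) = (0,5) ∈ E(G2) ✓
  (3,8) → (φ(3),φ(8)) = (0,8) ∈ E(G2) ✓
  (4,7) → (φ(4),φ(7)) = (5,6) ∈ E(G2) ✓
All 14 edges of G1 map to edges of G2, and |E(G1)| = |E(G2)| = 14, so φ is a bijection on edges as well as vertices. Hence G1 ≅ G2.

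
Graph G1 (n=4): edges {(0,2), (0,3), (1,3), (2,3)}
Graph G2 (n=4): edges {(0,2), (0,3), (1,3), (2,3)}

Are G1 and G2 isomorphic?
Yes, isomorphic

The graphs are isomorphic.
One valid mapping φ: V(G1) → V(G2): 0→0, 1→1, 2→2, 3→3

Verify φ preserves adjacency — for each edge of G1, its image is an edge of G2:
  (0,2) → (φ(0),φ(2)) = (0,2) ∈ E(G2) ✓
  (0,3) → (φ(0),φ(3)) = (0,3) ∈ E(G2) ✓
  (1,3) → (φ(1),φ(3)) = (1,3) ∈ E(G2) ✓
  (2,3) → (φ(2),φ(3)) = (2,3) ∈ E(G2) ✓
All 4 edges of G1 map to edges of G2, and |E(G1)| = |E(G2)| = 4, so φ is a bijection on edges as well as vertices. Hence G1 ≅ G2.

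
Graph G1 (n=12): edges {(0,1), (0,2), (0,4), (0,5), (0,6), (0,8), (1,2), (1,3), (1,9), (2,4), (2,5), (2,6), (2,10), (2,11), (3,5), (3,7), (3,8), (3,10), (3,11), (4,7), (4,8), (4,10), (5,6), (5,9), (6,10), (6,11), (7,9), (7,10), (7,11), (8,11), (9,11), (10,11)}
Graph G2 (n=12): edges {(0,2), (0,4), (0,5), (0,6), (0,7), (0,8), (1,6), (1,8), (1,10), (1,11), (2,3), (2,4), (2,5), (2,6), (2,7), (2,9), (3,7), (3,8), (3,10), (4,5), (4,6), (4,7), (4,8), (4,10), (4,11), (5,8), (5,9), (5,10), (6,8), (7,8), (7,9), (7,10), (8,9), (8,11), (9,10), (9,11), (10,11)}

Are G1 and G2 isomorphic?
No, not isomorphic

The graphs are NOT isomorphic.

Counting triangles (3-cliques): G1 has 19, G2 has 35.
Triangle count is an isomorphism invariant, so differing triangle counts rule out isomorphism.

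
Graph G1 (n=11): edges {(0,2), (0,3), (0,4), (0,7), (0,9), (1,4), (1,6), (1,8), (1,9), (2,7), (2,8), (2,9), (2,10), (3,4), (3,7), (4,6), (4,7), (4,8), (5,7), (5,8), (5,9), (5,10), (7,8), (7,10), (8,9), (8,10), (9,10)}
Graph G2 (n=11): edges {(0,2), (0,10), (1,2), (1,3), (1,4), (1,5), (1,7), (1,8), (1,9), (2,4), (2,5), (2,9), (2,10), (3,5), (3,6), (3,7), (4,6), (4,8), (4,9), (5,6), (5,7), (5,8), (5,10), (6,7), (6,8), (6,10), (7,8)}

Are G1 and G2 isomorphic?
Yes, isomorphic

The graphs are isomorphic.
One valid mapping φ: V(G1) → V(G2): 0→4, 1→10, 2→8, 3→9, 4→2, 5→3, 6→0, 7→1, 8→5, 9→6, 10→7

Verify φ preserves adjacency — for each edge of G1, its image is an edge of G2:
  (0,2) → (φ(0),φ(2)) = (4,8) ∈ E(G2) ✓
  (0,3) → (φ(0),φ(3)) = (4,9) ∈ E(G2) ✓
  (0,4) → (φ(0),φ(4)) = (2,4) ∈ E(G2) ✓
  (0,7) → (φ(0),φ(7)) = (1,4) ∈ E(G2) ✓
  (0,9) → (φ(0),φ(9)) = (4,6) ∈ E(G2) ✓
  (1,4) → (φ(1),φ(4)) = (2,10) ∈ E(G2) ✓
  (1,6) → (φ(1),φ(6)) = (0,10) ∈ E(G2) ✓
  (1,8) → (φ(1),φ(8)) = (5,10) ∈ E(G2) ✓
  (1,9) → (φ(1),φ(9)) = (6,10) ∈ E(G2) ✓
  (2,7) → (φ(2),φ(7)) = (1,8) ∈ E(G2) ✓
  (2,8) → (φ(2),φ(8)) = (5,8) ∈ E(G2) ✓
  (2,9) → (φ(2),φ(9)) = (6,8) ∈ E(G2) ✓
  (2,10) → (φ(2),φ(10)) = (7,8) ∈ E(G2) ✓
  (3,4) → (φ(3),φ(4)) = (2,9) ∈ E(G2) ✓
  (3,7) → (φ(3),φ(7)) = (1,9) ∈ E(G2) ✓
  (4,6) → (φ(4),φ(6)) = (0,2) ∈ E(G2) ✓
  (4,7) → (φ(4),φ(7)) = (1,2) ∈ E(G2) ✓
  (4,8) → (φ(4),φ(8)) = (2,5) ∈ E(G2) ✓
  (5,7) → (φ(5),φ(7)) = (1,3) ∈ E(G2) ✓
  (5,8) → (φ(5),φ(8)) = (3,5) ∈ E(G2) ✓
  (5,9) → (φ(5),φ(9)) = (3,6) ∈ E(G2) ✓
  (5,10) → (φ(5),φ(10)) = (3,7) ∈ E(G2) ✓
  (7,8) → (φ(7),φ(8)) = (1,5) ∈ E(G2) ✓
  (7,10) → (φ(7),φ(10)) = (1,7) ∈ E(G2) ✓
  (8,9) → (φ(8),φ(9)) = (5,6) ∈ E(G2) ✓
  (8,10) → (φ(8),φ(10)) = (5,7) ∈ E(G2) ✓
  (9,10) → (φ(9),φ(10)) = (6,7) ∈ E(G2) ✓
All 27 edges of G1 map to edges of G2, and |E(G1)| = |E(G2)| = 27, so φ is a bijection on edges as well as vertices. Hence G1 ≅ G2.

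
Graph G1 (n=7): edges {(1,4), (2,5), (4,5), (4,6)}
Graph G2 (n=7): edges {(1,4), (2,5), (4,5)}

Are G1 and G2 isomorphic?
No, not isomorphic

The graphs are NOT isomorphic.

Counting edges: G1 has 4 edge(s); G2 has 3 edge(s).
Edge count is an isomorphism invariant (a bijection on vertices induces a bijection on edges), so differing edge counts rule out isomorphism.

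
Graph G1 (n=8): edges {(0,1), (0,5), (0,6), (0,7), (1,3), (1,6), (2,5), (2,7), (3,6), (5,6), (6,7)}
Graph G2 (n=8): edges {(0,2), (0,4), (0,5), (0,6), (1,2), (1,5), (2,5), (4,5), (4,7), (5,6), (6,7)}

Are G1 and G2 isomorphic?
Yes, isomorphic

The graphs are isomorphic.
One valid mapping φ: V(G1) → V(G2): 0→0, 1→2, 2→7, 3→1, 4→3, 5→6, 6→5, 7→4

Verify φ preserves adjacency — for each edge of G1, its image is an edge of G2:
  (0,1) → (φ(0),φ(1)) = (0,2) ∈ E(G2) ✓
  (0,5) → (φ(0),φ(5)) = (0,6) ∈ E(G2) ✓
  (0,6) → (φ(0),φ(6)) = (0,5) ∈ E(G2) ✓
  (0,7) → (φ(0),φ(7)) = (0,4) ∈ E(G2) ✓
  (1,3) → (φ(1),φ(3)) = (1,2) ∈ E(G2) ✓
  (1,6) → (φ(1),φ(6)) = (2,5) ∈ E(G2) ✓
  (2,5) → (φ(2),φ(5)) = (6,7) ∈ E(G2) ✓
  (2,7) → (φ(2),φ(7)) = (4,7) ∈ E(G2) ✓
  (3,6) → (φ(3),φ(6)) = (1,5) ∈ E(G2) ✓
  (5,6) → (φ(5),φ(6)) = (5,6) ∈ E(G2) ✓
  (6,7) → (φ(6),φ(7)) = (4,5) ∈ E(G2) ✓
All 11 edges of G1 map to edges of G2, and |E(G1)| = |E(G2)| = 11, so φ is a bijection on edges as well as vertices. Hence G1 ≅ G2.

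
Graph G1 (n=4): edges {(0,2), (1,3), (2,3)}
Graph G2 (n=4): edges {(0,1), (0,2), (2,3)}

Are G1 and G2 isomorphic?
Yes, isomorphic

The graphs are isomorphic.
One valid mapping φ: V(G1) → V(G2): 0→3, 1→1, 2→2, 3→0

Verify φ preserves adjacency — for each edge of G1, its image is an edge of G2:
  (0,2) → (φ(0),φ(2)) = (2,3) ∈ E(G2) ✓
  (1,3) → (φ(1),φ(3)) = (0,1) ∈ E(G2) ✓
  (2,3) → (φ(2),φ(3)) = (0,2) ∈ E(G2) ✓
All 3 edges of G1 map to edges of G2, and |E(G1)| = |E(G2)| = 3, so φ is a bijection on edges as well as vertices. Hence G1 ≅ G2.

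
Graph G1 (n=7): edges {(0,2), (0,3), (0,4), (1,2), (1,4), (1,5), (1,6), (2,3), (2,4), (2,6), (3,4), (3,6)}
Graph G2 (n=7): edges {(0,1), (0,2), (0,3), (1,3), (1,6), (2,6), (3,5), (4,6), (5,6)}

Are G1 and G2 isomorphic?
No, not isomorphic

The graphs are NOT isomorphic.

Counting triangles (3-cliques): G1 has 7, G2 has 1.
Triangle count is an isomorphism invariant, so differing triangle counts rule out isomorphism.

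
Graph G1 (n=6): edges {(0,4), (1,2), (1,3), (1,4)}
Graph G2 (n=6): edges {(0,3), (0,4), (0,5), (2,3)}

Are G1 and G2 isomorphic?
Yes, isomorphic

The graphs are isomorphic.
One valid mapping φ: V(G1) → V(G2): 0→2, 1→0, 2→5, 3→4, 4→3, 5→1

Verify φ preserves adjacency — for each edge of G1, its image is an edge of G2:
  (0,4) → (φ(0),φ(4)) = (2,3) ∈ E(G2) ✓
  (1,2) → (φ(1),φ(2)) = (0,5) ∈ E(G2) ✓
  (1,3) → (φ(1),φ(3)) = (0,4) ∈ E(G2) ✓
  (1,4) → (φ(1),φ(4)) = (0,3) ∈ E(G2) ✓
All 4 edges of G1 map to edges of G2, and |E(G1)| = |E(G2)| = 4, so φ is a bijection on edges as well as vertices. Hence G1 ≅ G2.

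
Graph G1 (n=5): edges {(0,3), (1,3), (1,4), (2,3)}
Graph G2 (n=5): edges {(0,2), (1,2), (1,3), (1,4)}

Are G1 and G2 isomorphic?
Yes, isomorphic

The graphs are isomorphic.
One valid mapping φ: V(G1) → V(G2): 0→3, 1→2, 2→4, 3→1, 4→0

Verify φ preserves adjacency — for each edge of G1, its image is an edge of G2:
  (0,3) → (φ(0),φ(3)) = (1,3) ∈ E(G2) ✓
  (1,3) → (φ(1),φ(3)) = (1,2) ∈ E(G2) ✓
  (1,4) → (φ(1),φ(4)) = (0,2) ∈ E(G2) ✓
  (2,3) → (φ(2),φ(3)) = (1,4) ∈ E(G2) ✓
All 4 edges of G1 map to edges of G2, and |E(G1)| = |E(G2)| = 4, so φ is a bijection on edges as well as vertices. Hence G1 ≅ G2.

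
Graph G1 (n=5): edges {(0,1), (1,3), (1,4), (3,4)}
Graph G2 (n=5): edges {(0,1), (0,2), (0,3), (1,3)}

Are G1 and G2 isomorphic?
Yes, isomorphic

The graphs are isomorphic.
One valid mapping φ: V(G1) → V(G2): 0→2, 1→0, 2→4, 3→1, 4→3

Verify φ preserves adjacency — for each edge of G1, its image is an edge of G2:
  (0,1) → (φ(0),φ(1)) = (0,2) ∈ E(G2) ✓
  (1,3) → (φ(1),φ(3)) = (0,1) ∈ E(G2) ✓
  (1,4) → (φ(1),φ(4)) = (0,3) ∈ E(G2) ✓
  (3,4) → (φ(3),φ(4)) = (1,3) ∈ E(G2) ✓
All 4 edges of G1 map to edges of G2, and |E(G1)| = |E(G2)| = 4, so φ is a bijection on edges as well as vertices. Hence G1 ≅ G2.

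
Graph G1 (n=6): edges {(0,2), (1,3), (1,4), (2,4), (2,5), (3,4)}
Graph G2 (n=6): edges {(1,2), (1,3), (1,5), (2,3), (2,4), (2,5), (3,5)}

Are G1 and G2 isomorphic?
No, not isomorphic

The graphs are NOT isomorphic.

Connected components of G1: 1 component(s) with vertex sets [[0, 1, 2, 3, 4, 5]], sizes [6].
Connected components of G2: 2 component(s) with vertex sets [[0], [1, 2, 3, 4, 5]], sizes [1, 5].
The number of connected components (and the multiset of component sizes) is an isomorphism invariant — an isomorphism maps each component of G1 bijectively onto a component of G2. Since G1 has 1 component(s) and G2 has 2, they cannot be isomorphic.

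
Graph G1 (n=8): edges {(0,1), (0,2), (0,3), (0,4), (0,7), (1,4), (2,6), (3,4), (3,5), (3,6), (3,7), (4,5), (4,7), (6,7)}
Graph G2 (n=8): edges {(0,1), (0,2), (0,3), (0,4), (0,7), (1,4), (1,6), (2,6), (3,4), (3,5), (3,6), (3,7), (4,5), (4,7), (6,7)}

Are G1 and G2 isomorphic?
No, not isomorphic

The graphs are NOT isomorphic.

Counting edges: G1 has 14 edge(s); G2 has 15 edge(s).
Edge count is an isomorphism invariant (a bijection on vertices induces a bijection on edges), so differing edge counts rule out isomorphism.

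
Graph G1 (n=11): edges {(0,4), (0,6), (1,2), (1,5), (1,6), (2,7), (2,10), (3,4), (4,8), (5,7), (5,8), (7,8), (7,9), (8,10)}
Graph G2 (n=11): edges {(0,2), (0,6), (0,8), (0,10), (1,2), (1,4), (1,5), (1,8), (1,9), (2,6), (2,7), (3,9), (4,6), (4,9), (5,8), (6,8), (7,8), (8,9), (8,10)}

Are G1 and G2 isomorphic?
No, not isomorphic

The graphs are NOT isomorphic.

Counting triangles (3-cliques): G1 has 1, G2 has 6.
Triangle count is an isomorphism invariant, so differing triangle counts rule out isomorphism.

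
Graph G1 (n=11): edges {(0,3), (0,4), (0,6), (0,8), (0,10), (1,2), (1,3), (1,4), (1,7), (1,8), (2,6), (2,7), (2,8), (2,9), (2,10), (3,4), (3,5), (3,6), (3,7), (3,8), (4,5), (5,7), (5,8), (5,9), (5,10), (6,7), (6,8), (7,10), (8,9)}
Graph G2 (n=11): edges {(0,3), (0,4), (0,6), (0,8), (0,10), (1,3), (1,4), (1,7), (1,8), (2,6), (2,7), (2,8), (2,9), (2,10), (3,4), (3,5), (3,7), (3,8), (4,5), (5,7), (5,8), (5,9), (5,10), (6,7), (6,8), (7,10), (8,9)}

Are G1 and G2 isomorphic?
No, not isomorphic

The graphs are NOT isomorphic.

Counting edges: G1 has 29 edge(s); G2 has 27 edge(s).
Edge count is an isomorphism invariant (a bijection on vertices induces a bijection on edges), so differing edge counts rule out isomorphism.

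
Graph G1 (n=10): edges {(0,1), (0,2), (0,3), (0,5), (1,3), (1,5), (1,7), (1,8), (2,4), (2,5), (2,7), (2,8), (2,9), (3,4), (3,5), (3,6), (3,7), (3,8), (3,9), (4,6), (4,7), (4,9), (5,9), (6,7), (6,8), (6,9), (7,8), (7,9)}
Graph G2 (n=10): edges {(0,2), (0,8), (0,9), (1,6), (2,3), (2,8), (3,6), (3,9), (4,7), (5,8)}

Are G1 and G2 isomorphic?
No, not isomorphic

The graphs are NOT isomorphic.

Connected components of G1: 1 component(s) with vertex sets [[0, 1, 2, 3, 4, 5, 6, 7, 8, 9]], sizes [10].
Connected components of G2: 2 component(s) with vertex sets [[4, 7], [0, 1, 2, 3, 5, 6, 8, 9]], sizes [2, 8].
The number of connected components (and the multiset of component sizes) is an isomorphism invariant — an isomorphism maps each component of G1 bijectively onto a component of G2. Since G1 has 1 component(s) and G2 has 2, they cannot be isomorphic.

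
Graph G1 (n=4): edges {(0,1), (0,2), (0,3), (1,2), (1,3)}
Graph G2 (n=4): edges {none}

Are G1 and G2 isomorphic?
No, not isomorphic

The graphs are NOT isomorphic.

Counting triangles (3-cliques): G1 has 2, G2 has 0.
Triangle count is an isomorphism invariant, so differing triangle counts rule out isomorphism.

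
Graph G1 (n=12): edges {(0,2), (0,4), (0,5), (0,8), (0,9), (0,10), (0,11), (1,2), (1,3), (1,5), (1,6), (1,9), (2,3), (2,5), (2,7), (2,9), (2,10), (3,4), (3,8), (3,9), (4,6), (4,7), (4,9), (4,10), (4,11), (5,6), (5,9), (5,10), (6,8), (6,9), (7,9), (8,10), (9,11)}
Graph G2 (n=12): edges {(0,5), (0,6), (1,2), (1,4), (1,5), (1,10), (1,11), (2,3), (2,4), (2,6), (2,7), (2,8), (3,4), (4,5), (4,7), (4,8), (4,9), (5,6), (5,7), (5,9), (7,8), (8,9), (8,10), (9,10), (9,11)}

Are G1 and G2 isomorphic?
No, not isomorphic

The graphs are NOT isomorphic.

Counting triangles (3-cliques): G1 has 26, G2 has 12.
Triangle count is an isomorphism invariant, so differing triangle counts rule out isomorphism.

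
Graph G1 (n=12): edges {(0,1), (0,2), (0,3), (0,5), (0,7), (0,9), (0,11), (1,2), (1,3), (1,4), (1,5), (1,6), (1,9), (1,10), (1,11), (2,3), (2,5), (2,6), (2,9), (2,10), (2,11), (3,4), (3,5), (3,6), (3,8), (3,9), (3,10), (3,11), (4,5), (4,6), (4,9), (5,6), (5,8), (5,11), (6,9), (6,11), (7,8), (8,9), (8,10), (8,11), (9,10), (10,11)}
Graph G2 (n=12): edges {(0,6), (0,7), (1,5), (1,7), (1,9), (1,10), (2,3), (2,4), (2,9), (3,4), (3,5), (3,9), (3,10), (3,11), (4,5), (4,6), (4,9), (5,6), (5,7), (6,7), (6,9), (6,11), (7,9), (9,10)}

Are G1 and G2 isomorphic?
No, not isomorphic

The graphs are NOT isomorphic.

Counting triangles (3-cliques): G1 has 64, G2 has 14.
Triangle count is an isomorphism invariant, so differing triangle counts rule out isomorphism.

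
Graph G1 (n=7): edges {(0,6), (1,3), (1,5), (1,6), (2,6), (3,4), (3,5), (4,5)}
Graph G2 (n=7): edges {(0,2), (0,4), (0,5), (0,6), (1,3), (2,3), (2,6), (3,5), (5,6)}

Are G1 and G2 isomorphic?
No, not isomorphic

The graphs are NOT isomorphic.

Degrees in G1: deg(0)=1, deg(1)=3, deg(2)=1, deg(3)=3, deg(4)=2, deg(5)=3, deg(6)=3.
Sorted degree sequence of G1: [3, 3, 3, 3, 2, 1, 1].
Degrees in G2: deg(0)=4, deg(1)=1, deg(2)=3, deg(3)=3, deg(4)=1, deg(5)=3, deg(6)=3.
Sorted degree sequence of G2: [4, 3, 3, 3, 3, 1, 1].
The (sorted) degree sequence is an isomorphism invariant, so since G1 and G2 have different degree sequences they cannot be isomorphic.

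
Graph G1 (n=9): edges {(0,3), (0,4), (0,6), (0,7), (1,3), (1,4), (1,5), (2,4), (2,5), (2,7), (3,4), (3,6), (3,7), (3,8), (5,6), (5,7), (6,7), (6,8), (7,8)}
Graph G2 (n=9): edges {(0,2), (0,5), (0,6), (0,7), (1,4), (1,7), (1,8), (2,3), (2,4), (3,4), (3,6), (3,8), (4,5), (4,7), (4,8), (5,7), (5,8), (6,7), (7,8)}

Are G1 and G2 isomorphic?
Yes, isomorphic

The graphs are isomorphic.
One valid mapping φ: V(G1) → V(G2): 0→5, 1→6, 2→2, 3→7, 4→0, 5→3, 6→8, 7→4, 8→1

Verify φ preserves adjacency — for each edge of G1, its image is an edge of G2:
  (0,3) → (φ(0),φ(3)) = (5,7) ∈ E(G2) ✓
  (0,4) → (φ(0),φ(4)) = (0,5) ∈ E(G2) ✓
  (0,6) → (φ(0),φ(6)) = (5,8) ∈ E(G2) ✓
  (0,7) → (φ(0),φ(7)) = (4,5) ∈ E(G2) ✓
  (1,3) → (φ(1),φ(3)) = (6,7) ∈ E(G2) ✓
  (1,4) → (φ(1),φ(4)) = (0,6) ∈ E(G2) ✓
  (1,5) → (φ(1),φ(5)) = (3,6) ∈ E(G2) ✓
  (2,4) → (φ(2),φ(4)) = (0,2) ∈ E(G2) ✓
  (2,5) → (φ(2),φ(5)) = (2,3) ∈ E(G2) ✓
  (2,7) → (φ(2),φ(7)) = (2,4) ∈ E(G2) ✓
  (3,4) → (φ(3),φ(4)) = (0,7) ∈ E(G2) ✓
  (3,6) → (φ(3),φ(6)) = (7,8) ∈ E(G2) ✓
  (3,7) → (φ(3),φ(7)) = (4,7) ∈ E(G2) ✓
  (3,8) → (φ(3),φ(8)) = (1,7) ∈ E(G2) ✓
  (5,6) → (φ(5),φ(6)) = (3,8) ∈ E(G2) ✓
  (5,7) → (φ(5),φ(7)) = (3,4) ∈ E(G2) ✓
  (6,7) → (φ(6),φ(7)) = (4,8) ∈ E(G2) ✓
  (6,8) → (φ(6),φ(8)) = (1,8) ∈ E(G2) ✓
  (7,8) → (φ(7),φ(8)) = (1,4) ∈ E(G2) ✓
All 19 edges of G1 map to edges of G2, and |E(G1)| = |E(G2)| = 19, so φ is a bijection on edges as well as vertices. Hence G1 ≅ G2.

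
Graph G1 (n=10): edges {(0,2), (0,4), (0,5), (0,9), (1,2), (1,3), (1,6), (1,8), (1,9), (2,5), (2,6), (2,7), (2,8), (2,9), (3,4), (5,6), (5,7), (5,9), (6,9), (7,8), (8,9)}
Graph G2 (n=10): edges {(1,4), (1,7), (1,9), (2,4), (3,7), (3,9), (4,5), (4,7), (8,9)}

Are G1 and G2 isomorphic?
No, not isomorphic

The graphs are NOT isomorphic.

Connected components of G1: 1 component(s) with vertex sets [[0, 1, 2, 3, 4, 5, 6, 7, 8, 9]], sizes [10].
Connected components of G2: 3 component(s) with vertex sets [[0], [6], [1, 2, 3, 4, 5, 7, 8, 9]], sizes [1, 1, 8].
The number of connected components (and the multiset of component sizes) is an isomorphism invariant — an isomorphism maps each component of G1 bijectively onto a component of G2. Since G1 has 1 component(s) and G2 has 3, they cannot be isomorphic.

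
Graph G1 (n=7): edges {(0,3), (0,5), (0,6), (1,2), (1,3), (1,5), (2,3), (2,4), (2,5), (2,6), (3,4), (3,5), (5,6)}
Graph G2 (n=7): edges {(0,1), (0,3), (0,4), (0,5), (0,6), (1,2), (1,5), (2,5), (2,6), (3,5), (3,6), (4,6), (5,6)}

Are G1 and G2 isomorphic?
Yes, isomorphic

The graphs are isomorphic.
One valid mapping φ: V(G1) → V(G2): 0→2, 1→3, 2→0, 3→6, 4→4, 5→5, 6→1

Verify φ preserves adjacency — for each edge of G1, its image is an edge of G2:
  (0,3) → (φ(0),φ(3)) = (2,6) ∈ E(G2) ✓
  (0,5) → (φ(0),φ(5)) = (2,5) ∈ E(G2) ✓
  (0,6) → (φ(0),φ(6)) = (1,2) ∈ E(G2) ✓
  (1,2) → (φ(1),φ(2)) = (0,3) ∈ E(G2) ✓
  (1,3) → (φ(1),φ(3)) = (3,6) ∈ E(G2) ✓
  (1,5) → (φ(1),φ(5)) = (3,5) ∈ E(G2) ✓
  (2,3) → (φ(2),φ(3)) = (0,6) ∈ E(G2) ✓
  (2,4) → (φ(2),φ(4)) = (0,4) ∈ E(G2) ✓
  (2,5) → (φ(2),φ(5)) = (0,5) ∈ E(G2) ✓
  (2,6) → (φ(2),φ(6)) = (0,1) ∈ E(G2) ✓
  (3,4) → (φ(3),φ(4)) = (4,6) ∈ E(G2) ✓
  (3,5) → (φ(3),φ(5)) = (5,6) ∈ E(G2) ✓
  (5,6) → (φ(5),φ(6)) = (1,5) ∈ E(G2) ✓
All 13 edges of G1 map to edges of G2, and |E(G1)| = |E(G2)| = 13, so φ is a bijection on edges as well as vertices. Hence G1 ≅ G2.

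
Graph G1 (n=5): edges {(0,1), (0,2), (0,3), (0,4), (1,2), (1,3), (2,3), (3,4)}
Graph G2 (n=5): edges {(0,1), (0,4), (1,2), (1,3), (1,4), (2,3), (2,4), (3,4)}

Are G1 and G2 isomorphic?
Yes, isomorphic

The graphs are isomorphic.
One valid mapping φ: V(G1) → V(G2): 0→4, 1→2, 2→3, 3→1, 4→0

Verify φ preserves adjacency — for each edge of G1, its image is an edge of G2:
  (0,1) → (φ(0),φ(1)) = (2,4) ∈ E(G2) ✓
  (0,2) → (φ(0),φ(2)) = (3,4) ∈ E(G2) ✓
  (0,3) → (φ(0),φ(3)) = (1,4) ∈ E(G2) ✓
  (0,4) → (φ(0),φ(4)) = (0,4) ∈ E(G2) ✓
  (1,2) → (φ(1),φ(2)) = (2,3) ∈ E(G2) ✓
  (1,3) → (φ(1),φ(3)) = (1,2) ∈ E(G2) ✓
  (2,3) → (φ(2),φ(3)) = (1,3) ∈ E(G2) ✓
  (3,4) → (φ(3),φ(4)) = (0,1) ∈ E(G2) ✓
All 8 edges of G1 map to edges of G2, and |E(G1)| = |E(G2)| = 8, so φ is a bijection on edges as well as vertices. Hence G1 ≅ G2.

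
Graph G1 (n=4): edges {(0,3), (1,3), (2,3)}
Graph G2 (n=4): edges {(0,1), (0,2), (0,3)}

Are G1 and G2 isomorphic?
Yes, isomorphic

The graphs are isomorphic.
One valid mapping φ: V(G1) → V(G2): 0→2, 1→3, 2→1, 3→0

Verify φ preserves adjacency — for each edge of G1, its image is an edge of G2:
  (0,3) → (φ(0),φ(3)) = (0,2) ∈ E(G2) ✓
  (1,3) → (φ(1),φ(3)) = (0,3) ∈ E(G2) ✓
  (2,3) → (φ(2),φ(3)) = (0,1) ∈ E(G2) ✓
All 3 edges of G1 map to edges of G2, and |E(G1)| = |E(G2)| = 3, so φ is a bijection on edges as well as vertices. Hence G1 ≅ G2.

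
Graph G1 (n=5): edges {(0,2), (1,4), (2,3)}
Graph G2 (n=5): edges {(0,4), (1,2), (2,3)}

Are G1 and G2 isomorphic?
Yes, isomorphic

The graphs are isomorphic.
One valid mapping φ: V(G1) → V(G2): 0→3, 1→0, 2→2, 3→1, 4→4

Verify φ preserves adjacency — for each edge of G1, its image is an edge of G2:
  (0,2) → (φ(0),φ(2)) = (2,3) ∈ E(G2) ✓
  (1,4) → (φ(1),φ(4)) = (0,4) ∈ E(G2) ✓
  (2,3) → (φ(2),φ(3)) = (1,2) ∈ E(G2) ✓
All 3 edges of G1 map to edges of G2, and |E(G1)| = |E(G2)| = 3, so φ is a bijection on edges as well as vertices. Hence G1 ≅ G2.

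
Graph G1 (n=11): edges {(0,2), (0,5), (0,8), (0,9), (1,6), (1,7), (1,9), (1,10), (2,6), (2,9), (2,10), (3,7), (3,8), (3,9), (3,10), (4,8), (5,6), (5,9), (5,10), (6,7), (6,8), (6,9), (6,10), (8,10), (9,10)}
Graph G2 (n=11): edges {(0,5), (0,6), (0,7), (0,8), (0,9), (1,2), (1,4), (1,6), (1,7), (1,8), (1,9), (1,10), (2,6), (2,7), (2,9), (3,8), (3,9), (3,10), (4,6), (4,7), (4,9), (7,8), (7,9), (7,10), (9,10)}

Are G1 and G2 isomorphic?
Yes, isomorphic

The graphs are isomorphic.
One valid mapping φ: V(G1) → V(G2): 0→6, 1→10, 2→2, 3→8, 4→5, 5→4, 6→9, 7→3, 8→0, 9→1, 10→7

Verify φ preserves adjacency — for each edge of G1, its image is an edge of G2:
  (0,2) → (φ(0),φ(2)) = (2,6) ∈ E(G2) ✓
  (0,5) → (φ(0),φ(5)) = (4,6) ∈ E(G2) ✓
  (0,8) → (φ(0),φ(8)) = (0,6) ∈ E(G2) ✓
  (0,9) → (φ(0),φ(9)) = (1,6) ∈ E(G2) ✓
  (1,6) → (φ(1),φ(6)) = (9,10) ∈ E(G2) ✓
  (1,7) → (φ(1),φ(7)) = (3,10) ∈ E(G2) ✓
  (1,9) → (φ(1),φ(9)) = (1,10) ∈ E(G2) ✓
  (1,10) → (φ(1),φ(10)) = (7,10) ∈ E(G2) ✓
  (2,6) → (φ(2),φ(6)) = (2,9) ∈ E(G2) ✓
  (2,9) → (φ(2),φ(9)) = (1,2) ∈ E(G2) ✓
  (2,10) → (φ(2),φ(10)) = (2,7) ∈ E(G2) ✓
  (3,7) → (φ(3),φ(7)) = (3,8) ∈ E(G2) ✓
  (3,8) → (φ(3),φ(8)) = (0,8) ∈ E(G2) ✓
  (3,9) → (φ(3),φ(9)) = (1,8) ∈ E(G2) ✓
  (3,10) → (φ(3),φ(10)) = (7,8) ∈ E(G2) ✓
  (4,8) → (φ(4),φ(8)) = (0,5) ∈ E(G2) ✓
  (5,6) → (φ(5),φ(6)) = (4,9) ∈ E(G2) ✓
  (5,9) → (φ(5),φ(9)) = (1,4) ∈ E(G2) ✓
  (5,10) → (φ(5),φ(10)) = (4,7) ∈ E(G2) ✓
  (6,7) → (φ(6),φ(7)) = (3,9) ∈ E(G2) ✓
  (6,8) → (φ(6),φ(8)) = (0,9) ∈ E(G2) ✓
  (6,9) → (φ(6),φ(9)) = (1,9) ∈ E(G2) ✓
  (6,10) → (φ(6),φ(10)) = (7,9) ∈ E(G2) ✓
  (8,10) → (φ(8),φ(10)) = (0,7) ∈ E(G2) ✓
  (9,10) → (φ(9),φ(10)) = (1,7) ∈ E(G2) ✓
All 25 edges of G1 map to edges of G2, and |E(G1)| = |E(G2)| = 25, so φ is a bijection on edges as well as vertices. Hence G1 ≅ G2.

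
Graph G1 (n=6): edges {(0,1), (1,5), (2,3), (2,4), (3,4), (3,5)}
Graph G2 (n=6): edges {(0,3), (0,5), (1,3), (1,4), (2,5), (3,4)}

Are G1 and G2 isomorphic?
Yes, isomorphic

The graphs are isomorphic.
One valid mapping φ: V(G1) → V(G2): 0→2, 1→5, 2→1, 3→3, 4→4, 5→0

Verify φ preserves adjacency — for each edge of G1, its image is an edge of G2:
  (0,1) → (φ(0),φ(1)) = (2,5) ∈ E(G2) ✓
  (1,5) → (φ(1),φ(5)) = (0,5) ∈ E(G2) ✓
  (2,3) → (φ(2),φ(3)) = (1,3) ∈ E(G2) ✓
  (2,4) → (φ(2),φ(4)) = (1,4) ∈ E(G2) ✓
  (3,4) → (φ(3),φ(4)) = (3,4) ∈ E(G2) ✓
  (3,5) → (φ(3),φ(5)) = (0,3) ∈ E(G2) ✓
All 6 edges of G1 map to edges of G2, and |E(G1)| = |E(G2)| = 6, so φ is a bijection on edges as well as vertices. Hence G1 ≅ G2.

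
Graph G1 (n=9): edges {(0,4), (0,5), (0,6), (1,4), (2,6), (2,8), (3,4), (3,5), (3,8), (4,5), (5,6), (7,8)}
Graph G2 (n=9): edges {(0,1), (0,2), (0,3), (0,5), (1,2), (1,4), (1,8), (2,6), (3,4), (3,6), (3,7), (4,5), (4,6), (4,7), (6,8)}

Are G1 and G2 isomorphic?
No, not isomorphic

The graphs are NOT isomorphic.

Degrees in G1: deg(0)=3, deg(1)=1, deg(2)=2, deg(3)=3, deg(4)=4, deg(5)=4, deg(6)=3, deg(7)=1, deg(8)=3.
Sorted degree sequence of G1: [4, 4, 3, 3, 3, 3, 2, 1, 1].
Degrees in G2: deg(0)=4, deg(1)=4, deg(2)=3, deg(3)=4, deg(4)=5, deg(5)=2, deg(6)=4, deg(7)=2, deg(8)=2.
Sorted degree sequence of G2: [5, 4, 4, 4, 4, 3, 2, 2, 2].
The (sorted) degree sequence is an isomorphism invariant, so since G1 and G2 have different degree sequences they cannot be isomorphic.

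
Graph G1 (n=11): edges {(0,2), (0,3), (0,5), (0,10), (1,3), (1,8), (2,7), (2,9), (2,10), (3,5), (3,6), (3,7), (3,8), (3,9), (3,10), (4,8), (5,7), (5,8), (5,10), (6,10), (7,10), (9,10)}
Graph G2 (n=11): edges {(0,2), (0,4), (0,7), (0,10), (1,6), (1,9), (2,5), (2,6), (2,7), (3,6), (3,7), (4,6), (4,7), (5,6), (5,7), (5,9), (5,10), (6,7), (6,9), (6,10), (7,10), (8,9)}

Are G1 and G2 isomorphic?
Yes, isomorphic

The graphs are isomorphic.
One valid mapping φ: V(G1) → V(G2): 0→10, 1→1, 2→0, 3→6, 4→8, 5→5, 6→3, 7→2, 8→9, 9→4, 10→7

Verify φ preserves adjacency — for each edge of G1, its image is an edge of G2:
  (0,2) → (φ(0),φ(2)) = (0,10) ∈ E(G2) ✓
  (0,3) → (φ(0),φ(3)) = (6,10) ∈ E(G2) ✓
  (0,5) → (φ(0),φ(5)) = (5,10) ∈ E(G2) ✓
  (0,10) → (φ(0),φ(10)) = (7,10) ∈ E(G2) ✓
  (1,3) → (φ(1),φ(3)) = (1,6) ∈ E(G2) ✓
  (1,8) → (φ(1),φ(8)) = (1,9) ∈ E(G2) ✓
  (2,7) → (φ(2),φ(7)) = (0,2) ∈ E(G2) ✓
  (2,9) → (φ(2),φ(9)) = (0,4) ∈ E(G2) ✓
  (2,10) → (φ(2),φ(10)) = (0,7) ∈ E(G2) ✓
  (3,5) → (φ(3),φ(5)) = (5,6) ∈ E(G2) ✓
  (3,6) → (φ(3),φ(6)) = (3,6) ∈ E(G2) ✓
  (3,7) → (φ(3),φ(7)) = (2,6) ∈ E(G2) ✓
  (3,8) → (φ(3),φ(8)) = (6,9) ∈ E(G2) ✓
  (3,9) → (φ(3),φ(9)) = (4,6) ∈ E(G2) ✓
  (3,10) → (φ(3),φ(10)) = (6,7) ∈ E(G2) ✓
  (4,8) → (φ(4),φ(8)) = (8,9) ∈ E(G2) ✓
  (5,7) → (φ(5),φ(7)) = (2,5) ∈ E(G2) ✓
  (5,8) → (φ(5),φ(8)) = (5,9) ∈ E(G2) ✓
  (5,10) → (φ(5),φ(10)) = (5,7) ∈ E(G2) ✓
  (6,10) → (φ(6),φ(10)) = (3,7) ∈ E(G2) ✓
  (7,10) → (φ(7),φ(10)) = (2,7) ∈ E(G2) ✓
  (9,10) → (φ(9),φ(10)) = (4,7) ∈ E(G2) ✓
All 22 edges of G1 map to edges of G2, and |E(G1)| = |E(G2)| = 22, so φ is a bijection on edges as well as vertices. Hence G1 ≅ G2.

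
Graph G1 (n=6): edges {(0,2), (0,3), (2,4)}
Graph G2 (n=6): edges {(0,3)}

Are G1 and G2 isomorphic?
No, not isomorphic

The graphs are NOT isomorphic.

Counting edges: G1 has 3 edge(s); G2 has 1 edge(s).
Edge count is an isomorphism invariant (a bijection on vertices induces a bijection on edges), so differing edge counts rule out isomorphism.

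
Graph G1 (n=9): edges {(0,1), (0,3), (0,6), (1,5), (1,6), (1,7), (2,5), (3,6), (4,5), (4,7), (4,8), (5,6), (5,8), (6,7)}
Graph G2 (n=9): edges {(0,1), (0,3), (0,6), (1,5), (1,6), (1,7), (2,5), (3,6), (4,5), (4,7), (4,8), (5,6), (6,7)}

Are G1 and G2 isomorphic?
No, not isomorphic

The graphs are NOT isomorphic.

Counting edges: G1 has 14 edge(s); G2 has 13 edge(s).
Edge count is an isomorphism invariant (a bijection on vertices induces a bijection on edges), so differing edge counts rule out isomorphism.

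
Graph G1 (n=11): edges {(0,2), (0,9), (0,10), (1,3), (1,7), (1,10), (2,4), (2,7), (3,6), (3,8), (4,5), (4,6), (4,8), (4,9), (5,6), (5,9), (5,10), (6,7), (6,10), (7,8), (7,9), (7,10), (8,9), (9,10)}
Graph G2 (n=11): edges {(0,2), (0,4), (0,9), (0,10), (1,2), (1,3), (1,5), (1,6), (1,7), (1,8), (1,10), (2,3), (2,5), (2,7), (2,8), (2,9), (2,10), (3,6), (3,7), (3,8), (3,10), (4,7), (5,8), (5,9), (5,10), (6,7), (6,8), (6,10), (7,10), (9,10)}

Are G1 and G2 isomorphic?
No, not isomorphic

The graphs are NOT isomorphic.

Counting triangles (3-cliques): G1 has 10, G2 has 32.
Triangle count is an isomorphism invariant, so differing triangle counts rule out isomorphism.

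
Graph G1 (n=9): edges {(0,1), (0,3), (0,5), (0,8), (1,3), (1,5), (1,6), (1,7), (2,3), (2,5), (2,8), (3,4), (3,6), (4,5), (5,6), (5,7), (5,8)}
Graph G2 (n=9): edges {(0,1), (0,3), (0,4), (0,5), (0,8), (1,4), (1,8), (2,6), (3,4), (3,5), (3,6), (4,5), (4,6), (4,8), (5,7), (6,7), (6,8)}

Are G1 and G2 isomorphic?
No, not isomorphic

The graphs are NOT isomorphic.

Counting triangles (3-cliques): G1 has 7, G2 has 10.
Triangle count is an isomorphism invariant, so differing triangle counts rule out isomorphism.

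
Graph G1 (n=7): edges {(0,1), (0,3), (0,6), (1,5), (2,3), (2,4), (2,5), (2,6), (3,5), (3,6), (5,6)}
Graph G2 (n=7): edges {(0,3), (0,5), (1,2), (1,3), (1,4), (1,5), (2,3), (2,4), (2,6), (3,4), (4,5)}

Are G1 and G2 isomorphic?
Yes, isomorphic

The graphs are isomorphic.
One valid mapping φ: V(G1) → V(G2): 0→5, 1→0, 2→2, 3→4, 4→6, 5→3, 6→1

Verify φ preserves adjacency — for each edge of G1, its image is an edge of G2:
  (0,1) → (φ(0),φ(1)) = (0,5) ∈ E(G2) ✓
  (0,3) → (φ(0),φ(3)) = (4,5) ∈ E(G2) ✓
  (0,6) → (φ(0),φ(6)) = (1,5) ∈ E(G2) ✓
  (1,5) → (φ(1),φ(5)) = (0,3) ∈ E(G2) ✓
  (2,3) → (φ(2),φ(3)) = (2,4) ∈ E(G2) ✓
  (2,4) → (φ(2),φ(4)) = (2,6) ∈ E(G2) ✓
  (2,5) → (φ(2),φ(5)) = (2,3) ∈ E(G2) ✓
  (2,6) → (φ(2),φ(6)) = (1,2) ∈ E(G2) ✓
  (3,5) → (φ(3),φ(5)) = (3,4) ∈ E(G2) ✓
  (3,6) → (φ(3),φ(6)) = (1,4) ∈ E(G2) ✓
  (5,6) → (φ(5),φ(6)) = (1,3) ∈ E(G2) ✓
All 11 edges of G1 map to edges of G2, and |E(G1)| = |E(G2)| = 11, so φ is a bijection on edges as well as vertices. Hence G1 ≅ G2.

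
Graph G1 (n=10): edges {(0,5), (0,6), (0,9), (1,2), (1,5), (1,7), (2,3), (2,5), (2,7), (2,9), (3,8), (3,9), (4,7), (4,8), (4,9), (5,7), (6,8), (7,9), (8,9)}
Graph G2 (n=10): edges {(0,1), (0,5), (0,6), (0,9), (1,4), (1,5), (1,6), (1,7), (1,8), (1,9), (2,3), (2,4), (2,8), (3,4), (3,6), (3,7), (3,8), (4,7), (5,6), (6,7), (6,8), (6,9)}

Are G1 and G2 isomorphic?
No, not isomorphic

The graphs are NOT isomorphic.

Degrees in G1: deg(0)=3, deg(1)=3, deg(2)=5, deg(3)=3, deg(4)=3, deg(5)=4, deg(6)=2, deg(7)=5, deg(8)=4, deg(9)=6.
Sorted degree sequence of G1: [6, 5, 5, 4, 4, 3, 3, 3, 3, 2].
Degrees in G2: deg(0)=4, deg(1)=7, deg(2)=3, deg(3)=5, deg(4)=4, deg(5)=3, deg(6)=7, deg(7)=4, deg(8)=4, deg(9)=3.
Sorted degree sequence of G2: [7, 7, 5, 4, 4, 4, 4, 3, 3, 3].
The (sorted) degree sequence is an isomorphism invariant, so since G1 and G2 have different degree sequences they cannot be isomorphic.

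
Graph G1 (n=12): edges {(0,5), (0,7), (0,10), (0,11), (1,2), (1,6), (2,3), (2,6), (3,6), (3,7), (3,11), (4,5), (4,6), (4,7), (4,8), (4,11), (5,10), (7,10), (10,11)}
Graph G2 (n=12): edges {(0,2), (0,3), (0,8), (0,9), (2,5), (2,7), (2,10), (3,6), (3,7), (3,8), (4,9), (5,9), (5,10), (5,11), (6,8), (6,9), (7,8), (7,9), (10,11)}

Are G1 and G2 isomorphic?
Yes, isomorphic

The graphs are isomorphic.
One valid mapping φ: V(G1) → V(G2): 0→3, 1→11, 2→10, 3→2, 4→9, 5→6, 6→5, 7→0, 8→4, 9→1, 10→8, 11→7

Verify φ preserves adjacency — for each edge of G1, its image is an edge of G2:
  (0,5) → (φ(0),φ(5)) = (3,6) ∈ E(G2) ✓
  (0,7) → (φ(0),φ(7)) = (0,3) ∈ E(G2) ✓
  (0,10) → (φ(0),φ(10)) = (3,8) ∈ E(G2) ✓
  (0,11) → (φ(0),φ(11)) = (3,7) ∈ E(G2) ✓
  (1,2) → (φ(1),φ(2)) = (10,11) ∈ E(G2) ✓
  (1,6) → (φ(1),φ(6)) = (5,11) ∈ E(G2) ✓
  (2,3) → (φ(2),φ(3)) = (2,10) ∈ E(G2) ✓
  (2,6) → (φ(2),φ(6)) = (5,10) ∈ E(G2) ✓
  (3,6) → (φ(3),φ(6)) = (2,5) ∈ E(G2) ✓
  (3,7) → (φ(3),φ(7)) = (0,2) ∈ E(G2) ✓
  (3,11) → (φ(3),φ(11)) = (2,7) ∈ E(G2) ✓
  (4,5) → (φ(4),φ(5)) = (6,9) ∈ E(G2) ✓
  (4,6) → (φ(4),φ(6)) = (5,9) ∈ E(G2) ✓
  (4,7) → (φ(4),φ(7)) = (0,9) ∈ E(G2) ✓
  (4,8) → (φ(4),φ(8)) = (4,9) ∈ E(G2) ✓
  (4,11) → (φ(4),φ(11)) = (7,9) ∈ E(G2) ✓
  (5,10) → (φ(5),φ(10)) = (6,8) ∈ E(G2) ✓
  (7,10) → (φ(7),φ(10)) = (0,8) ∈ E(G2) ✓
  (10,11) → (φ(10),φ(11)) = (7,8) ∈ E(G2) ✓
All 19 edges of G1 map to edges of G2, and |E(G1)| = |E(G2)| = 19, so φ is a bijection on edges as well as vertices. Hence G1 ≅ G2.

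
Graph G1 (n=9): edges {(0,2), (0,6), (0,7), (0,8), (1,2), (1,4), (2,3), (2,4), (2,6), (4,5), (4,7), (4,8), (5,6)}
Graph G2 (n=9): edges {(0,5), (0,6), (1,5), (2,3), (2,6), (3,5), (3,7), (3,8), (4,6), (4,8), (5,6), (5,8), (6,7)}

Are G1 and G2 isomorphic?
Yes, isomorphic

The graphs are isomorphic.
One valid mapping φ: V(G1) → V(G2): 0→3, 1→0, 2→5, 3→1, 4→6, 5→4, 6→8, 7→7, 8→2

Verify φ preserves adjacency — for each edge of G1, its image is an edge of G2:
  (0,2) → (φ(0),φ(2)) = (3,5) ∈ E(G2) ✓
  (0,6) → (φ(0),φ(6)) = (3,8) ∈ E(G2) ✓
  (0,7) → (φ(0),φ(7)) = (3,7) ∈ E(G2) ✓
  (0,8) → (φ(0),φ(8)) = (2,3) ∈ E(G2) ✓
  (1,2) → (φ(1),φ(2)) = (0,5) ∈ E(G2) ✓
  (1,4) → (φ(1),φ(4)) = (0,6) ∈ E(G2) ✓
  (2,3) → (φ(2),φ(3)) = (1,5) ∈ E(G2) ✓
  (2,4) → (φ(2),φ(4)) = (5,6) ∈ E(G2) ✓
  (2,6) → (φ(2),φ(6)) = (5,8) ∈ E(G2) ✓
  (4,5) → (φ(4),φ(5)) = (4,6) ∈ E(G2) ✓
  (4,7) → (φ(4),φ(7)) = (6,7) ∈ E(G2) ✓
  (4,8) → (φ(4),φ(8)) = (2,6) ∈ E(G2) ✓
  (5,6) → (φ(5),φ(6)) = (4,8) ∈ E(G2) ✓
All 13 edges of G1 map to edges of G2, and |E(G1)| = |E(G2)| = 13, so φ is a bijection on edges as well as vertices. Hence G1 ≅ G2.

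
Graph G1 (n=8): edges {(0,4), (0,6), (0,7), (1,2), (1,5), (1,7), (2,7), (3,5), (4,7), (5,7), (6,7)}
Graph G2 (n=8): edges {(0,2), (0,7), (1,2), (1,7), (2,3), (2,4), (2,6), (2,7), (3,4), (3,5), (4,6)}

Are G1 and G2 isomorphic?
Yes, isomorphic

The graphs are isomorphic.
One valid mapping φ: V(G1) → V(G2): 0→7, 1→4, 2→6, 3→5, 4→0, 5→3, 6→1, 7→2

Verify φ preserves adjacency — for each edge of G1, its image is an edge of G2:
  (0,4) → (φ(0),φ(4)) = (0,7) ∈ E(G2) ✓
  (0,6) → (φ(0),φ(6)) = (1,7) ∈ E(G2) ✓
  (0,7) → (φ(0),φ(7)) = (2,7) ∈ E(G2) ✓
  (1,2) → (φ(1),φ(2)) = (4,6) ∈ E(G2) ✓
  (1,5) → (φ(1),φ(5)) = (3,4) ∈ E(G2) ✓
  (1,7) → (φ(1),φ(7)) = (2,4) ∈ E(G2) ✓
  (2,7) → (φ(2),φ(7)) = (2,6) ∈ E(G2) ✓
  (3,5) → (φ(3),φ(5)) = (3,5) ∈ E(G2) ✓
  (4,7) → (φ(4),φ(7)) = (0,2) ∈ E(G2) ✓
  (5,7) → (φ(5),φ(7)) = (2,3) ∈ E(G2) ✓
  (6,7) → (φ(6),φ(7)) = (1,2) ∈ E(G2) ✓
All 11 edges of G1 map to edges of G2, and |E(G1)| = |E(G2)| = 11, so φ is a bijection on edges as well as vertices. Hence G1 ≅ G2.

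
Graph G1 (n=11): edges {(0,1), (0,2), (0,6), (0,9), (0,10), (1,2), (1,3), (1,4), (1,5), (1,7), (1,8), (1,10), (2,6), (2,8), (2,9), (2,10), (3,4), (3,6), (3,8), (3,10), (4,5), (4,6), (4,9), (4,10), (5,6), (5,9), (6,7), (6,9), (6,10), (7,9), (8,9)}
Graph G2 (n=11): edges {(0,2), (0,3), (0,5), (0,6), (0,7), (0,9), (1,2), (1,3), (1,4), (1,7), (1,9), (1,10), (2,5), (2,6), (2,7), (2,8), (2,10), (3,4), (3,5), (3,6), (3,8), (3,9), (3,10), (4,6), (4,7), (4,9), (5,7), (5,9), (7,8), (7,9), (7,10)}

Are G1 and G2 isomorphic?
Yes, isomorphic

The graphs are isomorphic.
One valid mapping φ: V(G1) → V(G2): 0→5, 1→3, 2→0, 3→4, 4→1, 5→10, 6→7, 7→8, 8→6, 9→2, 10→9

Verify φ preserves adjacency — for each edge of G1, its image is an edge of G2:
  (0,1) → (φ(0),φ(1)) = (3,5) ∈ E(G2) ✓
  (0,2) → (φ(0),φ(2)) = (0,5) ∈ E(G2) ✓
  (0,6) → (φ(0),φ(6)) = (5,7) ∈ E(G2) ✓
  (0,9) → (φ(0),φ(9)) = (2,5) ∈ E(G2) ✓
  (0,10) → (φ(0),φ(10)) = (5,9) ∈ E(G2) ✓
  (1,2) → (φ(1),φ(2)) = (0,3) ∈ E(G2) ✓
  (1,3) → (φ(1),φ(3)) = (3,4) ∈ E(G2) ✓
  (1,4) → (φ(1),φ(4)) = (1,3) ∈ E(G2) ✓
  (1,5) → (φ(1),φ(5)) = (3,10) ∈ E(G2) ✓
  (1,7) → (φ(1),φ(7)) = (3,8) ∈ E(G2) ✓
  (1,8) → (φ(1),φ(8)) = (3,6) ∈ E(G2) ✓
  (1,10) → (φ(1),φ(10)) = (3,9) ∈ E(G2) ✓
  (2,6) → (φ(2),φ(6)) = (0,7) ∈ E(G2) ✓
  (2,8) → (φ(2),φ(8)) = (0,6) ∈ E(G2) ✓
  (2,9) → (φ(2),φ(9)) = (0,2) ∈ E(G2) ✓
  (2,10) → (φ(2),φ(10)) = (0,9) ∈ E(G2) ✓
  (3,4) → (φ(3),φ(4)) = (1,4) ∈ E(G2) ✓
  (3,6) → (φ(3),φ(6)) = (4,7) ∈ E(G2) ✓
  (3,8) → (φ(3),φ(8)) = (4,6) ∈ E(G2) ✓
  (3,10) → (φ(3),φ(10)) = (4,9) ∈ E(G2) ✓
  (4,5) → (φ(4),φ(5)) = (1,10) ∈ E(G2) ✓
  (4,6) → (φ(4),φ(6)) = (1,7) ∈ E(G2) ✓
  (4,9) → (φ(4),φ(9)) = (1,2) ∈ E(G2) ✓
  (4,10) → (φ(4),φ(10)) = (1,9) ∈ E(G2) ✓
  (5,6) → (φ(5),φ(6)) = (7,10) ∈ E(G2) ✓
  (5,9) → (φ(5),φ(9)) = (2,10) ∈ E(G2) ✓
  (6,7) → (φ(6),φ(7)) = (7,8) ∈ E(G2) ✓
  (6,9) → (φ(6),φ(9)) = (2,7) ∈ E(G2) ✓
  (6,10) → (φ(6),φ(10)) = (7,9) ∈ E(G2) ✓
  (7,9) → (φ(7),φ(9)) = (2,8) ∈ E(G2) ✓
  (8,9) → (φ(8),φ(9)) = (2,6) ∈ E(G2) ✓
All 31 edges of G1 map to edges of G2, and |E(G1)| = |E(G2)| = 31, so φ is a bijection on edges as well as vertices. Hence G1 ≅ G2.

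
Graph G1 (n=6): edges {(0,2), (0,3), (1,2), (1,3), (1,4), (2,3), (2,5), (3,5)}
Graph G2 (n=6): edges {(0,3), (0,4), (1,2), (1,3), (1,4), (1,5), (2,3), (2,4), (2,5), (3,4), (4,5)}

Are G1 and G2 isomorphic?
No, not isomorphic

The graphs are NOT isomorphic.

Counting triangles (3-cliques): G1 has 3, G2 has 8.
Triangle count is an isomorphism invariant, so differing triangle counts rule out isomorphism.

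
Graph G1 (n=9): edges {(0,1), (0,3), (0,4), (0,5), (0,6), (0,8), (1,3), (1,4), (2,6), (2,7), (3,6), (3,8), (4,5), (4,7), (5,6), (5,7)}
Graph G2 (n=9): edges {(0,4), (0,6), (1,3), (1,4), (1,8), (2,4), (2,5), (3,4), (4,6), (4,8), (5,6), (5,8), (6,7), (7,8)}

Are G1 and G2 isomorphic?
No, not isomorphic

The graphs are NOT isomorphic.

Counting triangles (3-cliques): G1 has 7, G2 has 3.
Triangle count is an isomorphism invariant, so differing triangle counts rule out isomorphism.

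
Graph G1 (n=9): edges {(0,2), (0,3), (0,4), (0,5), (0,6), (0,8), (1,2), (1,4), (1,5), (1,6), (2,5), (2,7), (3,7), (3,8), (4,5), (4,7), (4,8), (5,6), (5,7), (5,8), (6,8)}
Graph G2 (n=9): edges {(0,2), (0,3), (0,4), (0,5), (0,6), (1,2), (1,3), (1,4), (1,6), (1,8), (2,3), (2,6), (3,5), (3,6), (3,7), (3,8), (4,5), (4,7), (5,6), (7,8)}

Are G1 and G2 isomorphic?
No, not isomorphic

The graphs are NOT isomorphic.

Counting triangles (3-cliques): G1 has 14, G2 has 13.
Triangle count is an isomorphism invariant, so differing triangle counts rule out isomorphism.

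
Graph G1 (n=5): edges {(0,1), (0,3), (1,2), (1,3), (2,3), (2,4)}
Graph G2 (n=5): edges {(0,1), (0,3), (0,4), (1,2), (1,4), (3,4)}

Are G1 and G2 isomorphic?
Yes, isomorphic

The graphs are isomorphic.
One valid mapping φ: V(G1) → V(G2): 0→3, 1→0, 2→1, 3→4, 4→2

Verify φ preserves adjacency — for each edge of G1, its image is an edge of G2:
  (0,1) → (φ(0),φ(1)) = (0,3) ∈ E(G2) ✓
  (0,3) → (φ(0),φ(3)) = (3,4) ∈ E(G2) ✓
  (1,2) → (φ(1),φ(2)) = (0,1) ∈ E(G2) ✓
  (1,3) → (φ(1),φ(3)) = (0,4) ∈ E(G2) ✓
  (2,3) → (φ(2),φ(3)) = (1,4) ∈ E(G2) ✓
  (2,4) → (φ(2),φ(4)) = (1,2) ∈ E(G2) ✓
All 6 edges of G1 map to edges of G2, and |E(G1)| = |E(G2)| = 6, so φ is a bijection on edges as well as vertices. Hence G1 ≅ G2.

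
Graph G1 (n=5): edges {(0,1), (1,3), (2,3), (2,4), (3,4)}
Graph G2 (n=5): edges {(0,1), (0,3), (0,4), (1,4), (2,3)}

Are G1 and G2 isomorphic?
Yes, isomorphic

The graphs are isomorphic.
One valid mapping φ: V(G1) → V(G2): 0→2, 1→3, 2→4, 3→0, 4→1

Verify φ preserves adjacency — for each edge of G1, its image is an edge of G2:
  (0,1) → (φ(0),φ(1)) = (2,3) ∈ E(G2) ✓
  (1,3) → (φ(1),φ(3)) = (0,3) ∈ E(G2) ✓
  (2,3) → (φ(2),φ(3)) = (0,4) ∈ E(G2) ✓
  (2,4) → (φ(2),φ(4)) = (1,4) ∈ E(G2) ✓
  (3,4) → (φ(3),φ(4)) = (0,1) ∈ E(G2) ✓
All 5 edges of G1 map to edges of G2, and |E(G1)| = |E(G2)| = 5, so φ is a bijection on edges as well as vertices. Hence G1 ≅ G2.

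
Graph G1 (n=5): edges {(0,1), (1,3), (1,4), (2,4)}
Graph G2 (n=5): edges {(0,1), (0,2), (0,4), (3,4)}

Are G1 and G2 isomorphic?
Yes, isomorphic

The graphs are isomorphic.
One valid mapping φ: V(G1) → V(G2): 0→2, 1→0, 2→3, 3→1, 4→4

Verify φ preserves adjacency — for each edge of G1, its image is an edge of G2:
  (0,1) → (φ(0),φ(1)) = (0,2) ∈ E(G2) ✓
  (1,3) → (φ(1),φ(3)) = (0,1) ∈ E(G2) ✓
  (1,4) → (φ(1),φ(4)) = (0,4) ∈ E(G2) ✓
  (2,4) → (φ(2),φ(4)) = (3,4) ∈ E(G2) ✓
All 4 edges of G1 map to edges of G2, and |E(G1)| = |E(G2)| = 4, so φ is a bijection on edges as well as vertices. Hence G1 ≅ G2.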